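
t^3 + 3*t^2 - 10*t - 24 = (t - 3)*(t + 2)*(t + 4)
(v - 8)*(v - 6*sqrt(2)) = v^2 - 6*sqrt(2)*v - 8*v + 48*sqrt(2)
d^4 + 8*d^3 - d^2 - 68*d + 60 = (d - 2)*(d - 1)*(d + 5)*(d + 6)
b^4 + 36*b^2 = b^2*(b - 6*I)*(b + 6*I)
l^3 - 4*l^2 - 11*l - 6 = (l - 6)*(l + 1)^2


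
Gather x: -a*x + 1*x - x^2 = -x^2 + x*(1 - a)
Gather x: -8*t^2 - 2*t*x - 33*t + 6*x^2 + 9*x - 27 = -8*t^2 - 33*t + 6*x^2 + x*(9 - 2*t) - 27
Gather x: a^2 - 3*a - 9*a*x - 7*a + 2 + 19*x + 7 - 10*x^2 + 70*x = a^2 - 10*a - 10*x^2 + x*(89 - 9*a) + 9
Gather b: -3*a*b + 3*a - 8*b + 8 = 3*a + b*(-3*a - 8) + 8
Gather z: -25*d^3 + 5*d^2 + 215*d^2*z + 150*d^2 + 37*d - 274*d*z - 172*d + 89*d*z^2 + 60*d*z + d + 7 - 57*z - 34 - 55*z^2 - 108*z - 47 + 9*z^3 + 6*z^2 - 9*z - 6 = -25*d^3 + 155*d^2 - 134*d + 9*z^3 + z^2*(89*d - 49) + z*(215*d^2 - 214*d - 174) - 80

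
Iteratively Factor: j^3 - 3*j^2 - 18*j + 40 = (j - 5)*(j^2 + 2*j - 8) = (j - 5)*(j - 2)*(j + 4)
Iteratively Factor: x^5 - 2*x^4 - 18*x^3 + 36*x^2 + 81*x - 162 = (x - 3)*(x^4 + x^3 - 15*x^2 - 9*x + 54) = (x - 3)^2*(x^3 + 4*x^2 - 3*x - 18) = (x - 3)^2*(x + 3)*(x^2 + x - 6) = (x - 3)^2*(x + 3)^2*(x - 2)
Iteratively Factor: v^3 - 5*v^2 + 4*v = (v - 1)*(v^2 - 4*v) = (v - 4)*(v - 1)*(v)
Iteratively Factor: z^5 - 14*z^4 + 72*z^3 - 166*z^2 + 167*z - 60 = (z - 3)*(z^4 - 11*z^3 + 39*z^2 - 49*z + 20) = (z - 5)*(z - 3)*(z^3 - 6*z^2 + 9*z - 4) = (z - 5)*(z - 3)*(z - 1)*(z^2 - 5*z + 4) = (z - 5)*(z - 4)*(z - 3)*(z - 1)*(z - 1)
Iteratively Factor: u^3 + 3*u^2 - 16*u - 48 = (u - 4)*(u^2 + 7*u + 12) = (u - 4)*(u + 3)*(u + 4)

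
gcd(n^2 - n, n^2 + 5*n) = n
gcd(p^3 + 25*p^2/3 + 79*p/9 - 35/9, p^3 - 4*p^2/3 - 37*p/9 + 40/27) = p^2 + 4*p/3 - 5/9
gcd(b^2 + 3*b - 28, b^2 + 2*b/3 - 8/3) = 1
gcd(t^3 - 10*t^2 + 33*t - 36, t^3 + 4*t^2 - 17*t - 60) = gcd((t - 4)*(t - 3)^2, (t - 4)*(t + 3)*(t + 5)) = t - 4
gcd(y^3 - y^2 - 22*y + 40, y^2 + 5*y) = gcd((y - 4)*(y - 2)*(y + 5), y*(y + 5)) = y + 5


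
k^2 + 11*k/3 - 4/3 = (k - 1/3)*(k + 4)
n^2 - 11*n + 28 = (n - 7)*(n - 4)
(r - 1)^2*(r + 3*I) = r^3 - 2*r^2 + 3*I*r^2 + r - 6*I*r + 3*I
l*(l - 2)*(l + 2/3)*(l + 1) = l^4 - l^3/3 - 8*l^2/3 - 4*l/3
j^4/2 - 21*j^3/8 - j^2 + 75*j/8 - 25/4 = (j/2 + 1)*(j - 5)*(j - 5/4)*(j - 1)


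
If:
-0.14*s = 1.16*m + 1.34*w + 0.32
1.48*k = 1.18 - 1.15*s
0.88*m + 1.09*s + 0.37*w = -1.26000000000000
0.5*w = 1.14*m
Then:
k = 1.65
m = -0.04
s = -1.09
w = -0.09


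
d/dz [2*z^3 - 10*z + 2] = 6*z^2 - 10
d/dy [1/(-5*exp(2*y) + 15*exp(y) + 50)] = (2*exp(y) - 3)*exp(y)/(5*(-exp(2*y) + 3*exp(y) + 10)^2)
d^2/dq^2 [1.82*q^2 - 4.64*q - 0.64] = 3.64000000000000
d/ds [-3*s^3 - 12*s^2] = 3*s*(-3*s - 8)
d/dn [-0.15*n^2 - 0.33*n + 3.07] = -0.3*n - 0.33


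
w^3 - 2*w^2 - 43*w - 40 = (w - 8)*(w + 1)*(w + 5)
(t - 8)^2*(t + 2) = t^3 - 14*t^2 + 32*t + 128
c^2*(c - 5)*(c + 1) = c^4 - 4*c^3 - 5*c^2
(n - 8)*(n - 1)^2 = n^3 - 10*n^2 + 17*n - 8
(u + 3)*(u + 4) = u^2 + 7*u + 12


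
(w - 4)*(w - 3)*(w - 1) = w^3 - 8*w^2 + 19*w - 12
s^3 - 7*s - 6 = (s - 3)*(s + 1)*(s + 2)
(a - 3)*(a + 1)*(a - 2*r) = a^3 - 2*a^2*r - 2*a^2 + 4*a*r - 3*a + 6*r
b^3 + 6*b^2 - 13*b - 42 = (b - 3)*(b + 2)*(b + 7)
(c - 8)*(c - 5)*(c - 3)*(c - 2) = c^4 - 18*c^3 + 111*c^2 - 278*c + 240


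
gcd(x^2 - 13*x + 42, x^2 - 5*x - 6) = x - 6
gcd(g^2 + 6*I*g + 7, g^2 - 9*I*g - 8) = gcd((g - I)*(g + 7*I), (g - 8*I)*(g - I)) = g - I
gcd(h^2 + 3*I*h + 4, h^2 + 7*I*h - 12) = h + 4*I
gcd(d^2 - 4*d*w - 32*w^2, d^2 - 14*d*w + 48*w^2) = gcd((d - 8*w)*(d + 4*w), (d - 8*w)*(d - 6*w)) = -d + 8*w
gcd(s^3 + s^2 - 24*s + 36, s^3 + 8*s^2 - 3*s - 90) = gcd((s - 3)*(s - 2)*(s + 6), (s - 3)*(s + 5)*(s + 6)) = s^2 + 3*s - 18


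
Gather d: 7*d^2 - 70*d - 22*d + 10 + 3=7*d^2 - 92*d + 13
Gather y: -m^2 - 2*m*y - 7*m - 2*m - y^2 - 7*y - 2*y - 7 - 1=-m^2 - 9*m - y^2 + y*(-2*m - 9) - 8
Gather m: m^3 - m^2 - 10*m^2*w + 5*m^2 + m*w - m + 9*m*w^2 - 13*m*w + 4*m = m^3 + m^2*(4 - 10*w) + m*(9*w^2 - 12*w + 3)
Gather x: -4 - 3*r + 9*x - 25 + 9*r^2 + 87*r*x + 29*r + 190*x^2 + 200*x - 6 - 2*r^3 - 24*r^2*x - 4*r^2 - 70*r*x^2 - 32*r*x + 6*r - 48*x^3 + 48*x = -2*r^3 + 5*r^2 + 32*r - 48*x^3 + x^2*(190 - 70*r) + x*(-24*r^2 + 55*r + 257) - 35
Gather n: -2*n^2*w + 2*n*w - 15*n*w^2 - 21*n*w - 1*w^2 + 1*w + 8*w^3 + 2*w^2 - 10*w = -2*n^2*w + n*(-15*w^2 - 19*w) + 8*w^3 + w^2 - 9*w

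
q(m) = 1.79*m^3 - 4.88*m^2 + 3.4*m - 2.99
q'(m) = 5.37*m^2 - 9.76*m + 3.4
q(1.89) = -1.91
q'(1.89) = 4.14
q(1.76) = -2.36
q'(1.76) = 2.86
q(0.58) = -2.31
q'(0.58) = -0.45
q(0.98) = -2.66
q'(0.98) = -1.01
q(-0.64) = -7.63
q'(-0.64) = 11.85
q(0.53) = -2.29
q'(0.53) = -0.26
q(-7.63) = -1108.14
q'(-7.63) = 390.49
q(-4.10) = -222.33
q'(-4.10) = 133.69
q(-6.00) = -585.71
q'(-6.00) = 255.28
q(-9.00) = -1733.78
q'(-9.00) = 526.21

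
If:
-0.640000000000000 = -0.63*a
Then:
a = 1.02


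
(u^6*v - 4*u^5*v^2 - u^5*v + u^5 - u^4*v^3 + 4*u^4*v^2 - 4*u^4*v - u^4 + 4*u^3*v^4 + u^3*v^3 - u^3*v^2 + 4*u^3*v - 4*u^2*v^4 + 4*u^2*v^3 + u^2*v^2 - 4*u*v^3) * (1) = u^6*v - 4*u^5*v^2 - u^5*v + u^5 - u^4*v^3 + 4*u^4*v^2 - 4*u^4*v - u^4 + 4*u^3*v^4 + u^3*v^3 - u^3*v^2 + 4*u^3*v - 4*u^2*v^4 + 4*u^2*v^3 + u^2*v^2 - 4*u*v^3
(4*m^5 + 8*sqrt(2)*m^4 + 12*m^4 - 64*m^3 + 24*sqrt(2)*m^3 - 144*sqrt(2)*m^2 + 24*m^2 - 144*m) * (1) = 4*m^5 + 8*sqrt(2)*m^4 + 12*m^4 - 64*m^3 + 24*sqrt(2)*m^3 - 144*sqrt(2)*m^2 + 24*m^2 - 144*m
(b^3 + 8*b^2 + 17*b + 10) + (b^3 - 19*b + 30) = 2*b^3 + 8*b^2 - 2*b + 40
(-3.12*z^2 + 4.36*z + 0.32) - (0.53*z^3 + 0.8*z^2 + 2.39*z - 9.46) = -0.53*z^3 - 3.92*z^2 + 1.97*z + 9.78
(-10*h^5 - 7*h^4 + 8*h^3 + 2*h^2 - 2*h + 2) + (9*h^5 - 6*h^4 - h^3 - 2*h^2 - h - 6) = -h^5 - 13*h^4 + 7*h^3 - 3*h - 4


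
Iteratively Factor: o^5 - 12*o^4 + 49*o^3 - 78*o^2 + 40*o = (o)*(o^4 - 12*o^3 + 49*o^2 - 78*o + 40) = o*(o - 4)*(o^3 - 8*o^2 + 17*o - 10) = o*(o - 4)*(o - 1)*(o^2 - 7*o + 10) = o*(o - 5)*(o - 4)*(o - 1)*(o - 2)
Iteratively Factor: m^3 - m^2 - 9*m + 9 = (m - 3)*(m^2 + 2*m - 3) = (m - 3)*(m + 3)*(m - 1)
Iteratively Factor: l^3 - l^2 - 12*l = (l)*(l^2 - l - 12) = l*(l + 3)*(l - 4)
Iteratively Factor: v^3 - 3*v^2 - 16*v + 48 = (v - 3)*(v^2 - 16) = (v - 3)*(v + 4)*(v - 4)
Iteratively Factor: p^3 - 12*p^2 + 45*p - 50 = (p - 5)*(p^2 - 7*p + 10) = (p - 5)*(p - 2)*(p - 5)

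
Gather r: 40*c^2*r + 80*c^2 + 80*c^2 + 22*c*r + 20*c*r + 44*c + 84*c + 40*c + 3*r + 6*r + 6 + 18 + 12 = 160*c^2 + 168*c + r*(40*c^2 + 42*c + 9) + 36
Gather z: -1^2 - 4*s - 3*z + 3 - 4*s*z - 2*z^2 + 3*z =-4*s*z - 4*s - 2*z^2 + 2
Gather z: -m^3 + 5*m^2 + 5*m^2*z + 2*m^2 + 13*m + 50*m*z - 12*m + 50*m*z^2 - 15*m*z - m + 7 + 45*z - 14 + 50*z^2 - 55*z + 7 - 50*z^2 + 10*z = -m^3 + 7*m^2 + 50*m*z^2 + z*(5*m^2 + 35*m)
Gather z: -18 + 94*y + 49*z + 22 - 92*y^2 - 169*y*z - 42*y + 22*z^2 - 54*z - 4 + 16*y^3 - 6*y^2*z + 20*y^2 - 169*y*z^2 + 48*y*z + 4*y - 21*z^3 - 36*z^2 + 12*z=16*y^3 - 72*y^2 + 56*y - 21*z^3 + z^2*(-169*y - 14) + z*(-6*y^2 - 121*y + 7)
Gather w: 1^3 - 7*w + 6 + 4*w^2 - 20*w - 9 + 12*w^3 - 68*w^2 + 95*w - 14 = 12*w^3 - 64*w^2 + 68*w - 16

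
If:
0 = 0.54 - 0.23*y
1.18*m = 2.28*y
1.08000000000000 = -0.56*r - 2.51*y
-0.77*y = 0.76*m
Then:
No Solution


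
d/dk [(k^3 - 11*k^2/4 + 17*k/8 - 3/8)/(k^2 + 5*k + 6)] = (8*k^4 + 80*k^3 + 17*k^2 - 258*k + 117)/(8*(k^4 + 10*k^3 + 37*k^2 + 60*k + 36))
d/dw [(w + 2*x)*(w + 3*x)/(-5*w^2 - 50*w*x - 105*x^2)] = -x/(w^2 + 14*w*x + 49*x^2)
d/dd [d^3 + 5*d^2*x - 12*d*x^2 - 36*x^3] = 3*d^2 + 10*d*x - 12*x^2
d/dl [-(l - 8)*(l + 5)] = 3 - 2*l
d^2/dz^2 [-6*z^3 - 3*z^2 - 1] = -36*z - 6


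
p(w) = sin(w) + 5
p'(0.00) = 1.00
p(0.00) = 5.00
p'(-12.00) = 0.84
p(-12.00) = 5.54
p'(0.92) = 0.61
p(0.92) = 5.80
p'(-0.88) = 0.64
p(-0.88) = 4.23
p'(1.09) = 0.46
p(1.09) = 5.89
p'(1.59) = -0.02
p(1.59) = 6.00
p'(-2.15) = -0.55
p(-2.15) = 4.16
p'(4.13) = -0.55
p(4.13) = 4.16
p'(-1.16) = 0.40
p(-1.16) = 4.08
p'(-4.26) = -0.44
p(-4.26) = 5.90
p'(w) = cos(w)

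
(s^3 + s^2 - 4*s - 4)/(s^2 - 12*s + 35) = (s^3 + s^2 - 4*s - 4)/(s^2 - 12*s + 35)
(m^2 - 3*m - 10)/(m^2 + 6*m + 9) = (m^2 - 3*m - 10)/(m^2 + 6*m + 9)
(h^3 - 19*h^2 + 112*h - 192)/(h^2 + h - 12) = (h^2 - 16*h + 64)/(h + 4)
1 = 1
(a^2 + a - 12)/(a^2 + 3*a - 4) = (a - 3)/(a - 1)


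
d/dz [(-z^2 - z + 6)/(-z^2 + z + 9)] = (-2*z^2 - 6*z - 15)/(z^4 - 2*z^3 - 17*z^2 + 18*z + 81)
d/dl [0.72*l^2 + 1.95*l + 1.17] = 1.44*l + 1.95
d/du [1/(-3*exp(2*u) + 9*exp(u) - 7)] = (6*exp(u) - 9)*exp(u)/(3*exp(2*u) - 9*exp(u) + 7)^2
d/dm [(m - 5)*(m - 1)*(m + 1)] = 3*m^2 - 10*m - 1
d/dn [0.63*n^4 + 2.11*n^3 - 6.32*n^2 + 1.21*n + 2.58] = 2.52*n^3 + 6.33*n^2 - 12.64*n + 1.21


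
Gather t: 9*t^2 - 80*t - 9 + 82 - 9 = 9*t^2 - 80*t + 64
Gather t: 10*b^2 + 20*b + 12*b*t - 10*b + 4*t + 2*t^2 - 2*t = 10*b^2 + 10*b + 2*t^2 + t*(12*b + 2)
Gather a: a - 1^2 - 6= a - 7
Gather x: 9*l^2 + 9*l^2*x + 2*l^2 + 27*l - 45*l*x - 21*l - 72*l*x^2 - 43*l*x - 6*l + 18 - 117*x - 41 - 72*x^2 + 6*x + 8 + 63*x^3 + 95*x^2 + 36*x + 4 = 11*l^2 + 63*x^3 + x^2*(23 - 72*l) + x*(9*l^2 - 88*l - 75) - 11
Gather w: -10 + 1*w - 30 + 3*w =4*w - 40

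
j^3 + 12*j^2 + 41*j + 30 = (j + 1)*(j + 5)*(j + 6)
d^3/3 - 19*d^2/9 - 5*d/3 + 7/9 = (d/3 + 1/3)*(d - 7)*(d - 1/3)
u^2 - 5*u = u*(u - 5)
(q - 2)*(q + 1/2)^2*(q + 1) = q^4 - 11*q^2/4 - 9*q/4 - 1/2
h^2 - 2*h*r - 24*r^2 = (h - 6*r)*(h + 4*r)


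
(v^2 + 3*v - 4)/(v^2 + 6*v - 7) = (v + 4)/(v + 7)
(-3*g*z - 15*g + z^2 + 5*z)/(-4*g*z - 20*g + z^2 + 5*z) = (-3*g + z)/(-4*g + z)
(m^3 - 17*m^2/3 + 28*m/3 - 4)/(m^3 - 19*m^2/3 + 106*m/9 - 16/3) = 3*(m - 2)/(3*m - 8)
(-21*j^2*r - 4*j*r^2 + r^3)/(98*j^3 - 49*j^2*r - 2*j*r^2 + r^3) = r*(3*j + r)/(-14*j^2 + 5*j*r + r^2)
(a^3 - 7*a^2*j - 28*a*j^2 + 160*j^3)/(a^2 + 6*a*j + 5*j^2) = (a^2 - 12*a*j + 32*j^2)/(a + j)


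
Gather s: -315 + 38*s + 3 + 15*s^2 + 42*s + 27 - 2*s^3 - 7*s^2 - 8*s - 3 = -2*s^3 + 8*s^2 + 72*s - 288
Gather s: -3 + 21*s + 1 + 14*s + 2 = 35*s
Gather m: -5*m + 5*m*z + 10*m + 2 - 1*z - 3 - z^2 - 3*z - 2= m*(5*z + 5) - z^2 - 4*z - 3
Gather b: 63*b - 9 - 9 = 63*b - 18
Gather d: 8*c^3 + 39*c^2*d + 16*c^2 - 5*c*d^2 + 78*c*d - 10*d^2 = 8*c^3 + 16*c^2 + d^2*(-5*c - 10) + d*(39*c^2 + 78*c)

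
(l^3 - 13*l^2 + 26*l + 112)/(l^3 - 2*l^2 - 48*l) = (l^2 - 5*l - 14)/(l*(l + 6))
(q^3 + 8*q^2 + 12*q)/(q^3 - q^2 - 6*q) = (q + 6)/(q - 3)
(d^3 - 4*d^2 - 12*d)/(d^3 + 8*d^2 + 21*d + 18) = d*(d - 6)/(d^2 + 6*d + 9)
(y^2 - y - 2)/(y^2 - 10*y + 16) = (y + 1)/(y - 8)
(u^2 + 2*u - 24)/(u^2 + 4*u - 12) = (u - 4)/(u - 2)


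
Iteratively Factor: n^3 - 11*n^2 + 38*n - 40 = (n - 2)*(n^2 - 9*n + 20) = (n - 5)*(n - 2)*(n - 4)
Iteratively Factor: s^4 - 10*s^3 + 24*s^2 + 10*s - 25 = (s - 5)*(s^3 - 5*s^2 - s + 5) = (s - 5)*(s + 1)*(s^2 - 6*s + 5) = (s - 5)^2*(s + 1)*(s - 1)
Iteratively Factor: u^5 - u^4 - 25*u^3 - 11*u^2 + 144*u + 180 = (u + 3)*(u^4 - 4*u^3 - 13*u^2 + 28*u + 60) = (u - 3)*(u + 3)*(u^3 - u^2 - 16*u - 20) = (u - 3)*(u + 2)*(u + 3)*(u^2 - 3*u - 10) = (u - 5)*(u - 3)*(u + 2)*(u + 3)*(u + 2)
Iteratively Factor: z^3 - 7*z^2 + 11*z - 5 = (z - 5)*(z^2 - 2*z + 1) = (z - 5)*(z - 1)*(z - 1)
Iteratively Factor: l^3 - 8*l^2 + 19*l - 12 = (l - 4)*(l^2 - 4*l + 3) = (l - 4)*(l - 3)*(l - 1)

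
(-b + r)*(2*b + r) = -2*b^2 + b*r + r^2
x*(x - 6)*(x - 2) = x^3 - 8*x^2 + 12*x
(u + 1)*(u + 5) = u^2 + 6*u + 5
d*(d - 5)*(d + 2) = d^3 - 3*d^2 - 10*d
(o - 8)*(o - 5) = o^2 - 13*o + 40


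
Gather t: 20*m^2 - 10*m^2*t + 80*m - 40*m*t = 20*m^2 + 80*m + t*(-10*m^2 - 40*m)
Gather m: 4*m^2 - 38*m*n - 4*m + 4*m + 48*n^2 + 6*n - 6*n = 4*m^2 - 38*m*n + 48*n^2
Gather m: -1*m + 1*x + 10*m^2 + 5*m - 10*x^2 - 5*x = 10*m^2 + 4*m - 10*x^2 - 4*x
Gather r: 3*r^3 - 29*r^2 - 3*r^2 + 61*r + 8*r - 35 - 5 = 3*r^3 - 32*r^2 + 69*r - 40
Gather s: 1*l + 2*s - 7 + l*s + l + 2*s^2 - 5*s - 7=2*l + 2*s^2 + s*(l - 3) - 14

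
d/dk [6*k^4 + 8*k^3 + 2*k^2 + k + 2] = 24*k^3 + 24*k^2 + 4*k + 1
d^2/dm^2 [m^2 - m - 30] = 2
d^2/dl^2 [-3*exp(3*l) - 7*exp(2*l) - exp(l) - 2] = (-27*exp(2*l) - 28*exp(l) - 1)*exp(l)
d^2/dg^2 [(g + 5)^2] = 2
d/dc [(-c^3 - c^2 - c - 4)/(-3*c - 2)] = (6*c^3 + 9*c^2 + 4*c - 10)/(9*c^2 + 12*c + 4)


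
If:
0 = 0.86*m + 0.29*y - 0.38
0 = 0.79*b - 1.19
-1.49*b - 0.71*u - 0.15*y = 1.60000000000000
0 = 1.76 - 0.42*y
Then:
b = 1.51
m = -0.97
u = -6.30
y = 4.19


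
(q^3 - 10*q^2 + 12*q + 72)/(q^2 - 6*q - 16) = (q^2 - 12*q + 36)/(q - 8)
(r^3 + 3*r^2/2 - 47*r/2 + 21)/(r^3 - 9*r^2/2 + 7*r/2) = (r + 6)/r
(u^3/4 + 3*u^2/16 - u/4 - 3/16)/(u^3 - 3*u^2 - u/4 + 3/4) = (u^3 + 3*u^2/4 - u - 3/4)/(4*u^3 - 12*u^2 - u + 3)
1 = 1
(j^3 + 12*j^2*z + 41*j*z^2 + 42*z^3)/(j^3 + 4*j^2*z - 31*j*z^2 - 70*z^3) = (-j - 3*z)/(-j + 5*z)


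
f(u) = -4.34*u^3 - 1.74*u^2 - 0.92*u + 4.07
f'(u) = -13.02*u^2 - 3.48*u - 0.92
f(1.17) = -6.34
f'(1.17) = -22.81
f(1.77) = -27.08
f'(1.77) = -47.87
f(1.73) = -25.20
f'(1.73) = -45.91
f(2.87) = -115.50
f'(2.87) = -118.15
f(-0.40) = 4.44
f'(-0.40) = -1.61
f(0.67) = 1.37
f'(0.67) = -9.10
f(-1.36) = 13.02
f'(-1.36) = -20.27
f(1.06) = -4.03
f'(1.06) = -19.24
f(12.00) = -7757.05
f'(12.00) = -1917.56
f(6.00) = -1001.53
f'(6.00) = -490.52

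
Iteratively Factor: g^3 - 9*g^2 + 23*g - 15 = (g - 1)*(g^2 - 8*g + 15) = (g - 5)*(g - 1)*(g - 3)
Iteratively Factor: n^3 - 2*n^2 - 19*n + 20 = (n - 5)*(n^2 + 3*n - 4) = (n - 5)*(n + 4)*(n - 1)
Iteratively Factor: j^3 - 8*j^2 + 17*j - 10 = (j - 2)*(j^2 - 6*j + 5) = (j - 2)*(j - 1)*(j - 5)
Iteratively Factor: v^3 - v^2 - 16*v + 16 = (v - 1)*(v^2 - 16) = (v - 1)*(v + 4)*(v - 4)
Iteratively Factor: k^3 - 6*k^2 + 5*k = (k)*(k^2 - 6*k + 5) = k*(k - 1)*(k - 5)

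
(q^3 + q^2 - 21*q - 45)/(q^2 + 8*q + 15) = (q^2 - 2*q - 15)/(q + 5)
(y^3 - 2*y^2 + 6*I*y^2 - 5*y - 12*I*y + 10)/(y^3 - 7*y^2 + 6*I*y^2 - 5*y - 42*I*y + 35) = (y - 2)/(y - 7)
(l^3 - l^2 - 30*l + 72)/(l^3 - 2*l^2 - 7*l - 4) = (l^2 + 3*l - 18)/(l^2 + 2*l + 1)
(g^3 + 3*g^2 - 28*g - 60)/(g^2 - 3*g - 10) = g + 6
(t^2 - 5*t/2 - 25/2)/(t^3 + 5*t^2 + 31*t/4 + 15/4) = 2*(t - 5)/(2*t^2 + 5*t + 3)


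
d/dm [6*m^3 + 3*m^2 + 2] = 6*m*(3*m + 1)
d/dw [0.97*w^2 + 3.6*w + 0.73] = 1.94*w + 3.6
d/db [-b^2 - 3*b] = -2*b - 3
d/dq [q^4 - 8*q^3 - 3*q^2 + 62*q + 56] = 4*q^3 - 24*q^2 - 6*q + 62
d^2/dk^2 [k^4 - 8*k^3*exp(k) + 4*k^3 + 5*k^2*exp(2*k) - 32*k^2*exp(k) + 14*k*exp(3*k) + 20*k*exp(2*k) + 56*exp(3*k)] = -8*k^3*exp(k) + 20*k^2*exp(2*k) - 80*k^2*exp(k) + 12*k^2 + 126*k*exp(3*k) + 120*k*exp(2*k) - 176*k*exp(k) + 24*k + 588*exp(3*k) + 90*exp(2*k) - 64*exp(k)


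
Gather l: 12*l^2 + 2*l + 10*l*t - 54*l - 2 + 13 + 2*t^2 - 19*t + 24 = 12*l^2 + l*(10*t - 52) + 2*t^2 - 19*t + 35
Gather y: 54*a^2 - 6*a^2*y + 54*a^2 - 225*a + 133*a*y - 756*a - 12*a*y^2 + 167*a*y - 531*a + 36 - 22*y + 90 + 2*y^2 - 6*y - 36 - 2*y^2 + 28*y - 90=108*a^2 - 12*a*y^2 - 1512*a + y*(-6*a^2 + 300*a)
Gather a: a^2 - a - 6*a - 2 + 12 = a^2 - 7*a + 10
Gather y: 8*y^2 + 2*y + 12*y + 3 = 8*y^2 + 14*y + 3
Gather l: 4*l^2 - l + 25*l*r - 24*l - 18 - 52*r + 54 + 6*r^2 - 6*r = 4*l^2 + l*(25*r - 25) + 6*r^2 - 58*r + 36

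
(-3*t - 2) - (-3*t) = -2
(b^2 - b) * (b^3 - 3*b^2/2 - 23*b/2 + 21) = b^5 - 5*b^4/2 - 10*b^3 + 65*b^2/2 - 21*b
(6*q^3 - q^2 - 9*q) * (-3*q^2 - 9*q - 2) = -18*q^5 - 51*q^4 + 24*q^3 + 83*q^2 + 18*q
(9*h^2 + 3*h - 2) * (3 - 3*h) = -27*h^3 + 18*h^2 + 15*h - 6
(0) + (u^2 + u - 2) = u^2 + u - 2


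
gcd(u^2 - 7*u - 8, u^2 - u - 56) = u - 8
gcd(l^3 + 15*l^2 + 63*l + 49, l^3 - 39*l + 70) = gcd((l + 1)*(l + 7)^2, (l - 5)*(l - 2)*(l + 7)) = l + 7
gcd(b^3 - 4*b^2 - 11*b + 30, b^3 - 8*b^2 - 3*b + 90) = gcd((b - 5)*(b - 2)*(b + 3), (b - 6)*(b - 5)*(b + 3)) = b^2 - 2*b - 15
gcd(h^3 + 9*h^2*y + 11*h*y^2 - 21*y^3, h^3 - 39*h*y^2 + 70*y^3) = h + 7*y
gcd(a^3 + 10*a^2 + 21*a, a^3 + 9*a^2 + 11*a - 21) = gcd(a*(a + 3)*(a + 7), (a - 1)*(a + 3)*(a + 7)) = a^2 + 10*a + 21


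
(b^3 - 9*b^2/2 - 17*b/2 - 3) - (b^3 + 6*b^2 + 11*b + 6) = -21*b^2/2 - 39*b/2 - 9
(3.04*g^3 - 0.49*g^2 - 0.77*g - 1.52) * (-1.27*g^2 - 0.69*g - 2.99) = -3.8608*g^5 - 1.4753*g^4 - 7.7736*g^3 + 3.9268*g^2 + 3.3511*g + 4.5448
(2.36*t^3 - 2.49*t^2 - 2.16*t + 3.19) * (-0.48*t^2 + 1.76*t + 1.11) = -1.1328*t^5 + 5.3488*t^4 - 0.726*t^3 - 8.0967*t^2 + 3.2168*t + 3.5409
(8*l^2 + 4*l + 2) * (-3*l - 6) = -24*l^3 - 60*l^2 - 30*l - 12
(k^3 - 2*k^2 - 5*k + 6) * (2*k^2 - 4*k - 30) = 2*k^5 - 8*k^4 - 32*k^3 + 92*k^2 + 126*k - 180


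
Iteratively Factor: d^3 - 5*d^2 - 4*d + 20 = (d - 2)*(d^2 - 3*d - 10) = (d - 5)*(d - 2)*(d + 2)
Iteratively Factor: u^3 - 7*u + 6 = (u - 2)*(u^2 + 2*u - 3) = (u - 2)*(u - 1)*(u + 3)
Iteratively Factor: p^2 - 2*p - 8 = (p - 4)*(p + 2)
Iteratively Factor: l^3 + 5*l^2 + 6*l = (l + 3)*(l^2 + 2*l) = l*(l + 3)*(l + 2)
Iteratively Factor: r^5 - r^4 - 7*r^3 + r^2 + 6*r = (r + 2)*(r^4 - 3*r^3 - r^2 + 3*r) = (r - 3)*(r + 2)*(r^3 - r) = r*(r - 3)*(r + 2)*(r^2 - 1) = r*(r - 3)*(r - 1)*(r + 2)*(r + 1)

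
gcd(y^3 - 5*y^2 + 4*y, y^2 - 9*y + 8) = y - 1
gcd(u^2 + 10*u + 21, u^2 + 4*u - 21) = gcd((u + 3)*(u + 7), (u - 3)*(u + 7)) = u + 7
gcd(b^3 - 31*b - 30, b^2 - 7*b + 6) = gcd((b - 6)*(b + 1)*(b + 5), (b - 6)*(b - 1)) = b - 6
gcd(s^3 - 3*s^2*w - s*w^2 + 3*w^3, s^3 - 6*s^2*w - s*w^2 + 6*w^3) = s^2 - w^2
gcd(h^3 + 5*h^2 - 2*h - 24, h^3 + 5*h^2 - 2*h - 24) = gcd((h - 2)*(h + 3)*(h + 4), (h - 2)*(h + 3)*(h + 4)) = h^3 + 5*h^2 - 2*h - 24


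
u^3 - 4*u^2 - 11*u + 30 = (u - 5)*(u - 2)*(u + 3)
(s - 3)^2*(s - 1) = s^3 - 7*s^2 + 15*s - 9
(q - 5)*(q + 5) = q^2 - 25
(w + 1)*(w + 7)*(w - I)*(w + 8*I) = w^4 + 8*w^3 + 7*I*w^3 + 15*w^2 + 56*I*w^2 + 64*w + 49*I*w + 56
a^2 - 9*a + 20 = (a - 5)*(a - 4)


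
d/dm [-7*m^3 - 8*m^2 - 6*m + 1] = -21*m^2 - 16*m - 6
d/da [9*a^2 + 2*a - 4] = 18*a + 2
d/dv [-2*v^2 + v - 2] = 1 - 4*v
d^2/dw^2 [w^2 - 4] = 2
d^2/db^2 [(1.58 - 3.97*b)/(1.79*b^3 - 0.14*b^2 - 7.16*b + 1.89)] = (-76.321662*b^5 + 66.719028*b^4 - 108.253008*b^3 + 39.85722*b^2 - 28.871808*b + 55.388176)/(5.735339*b^9 - 1.345722*b^8 - 68.718816*b^7 + 28.930279*b^6 + 272.03346*b^5 - 166.758396*b^4 - 336.512303*b^3 + 289.17567*b^2 - 76.728708*b + 6.751269)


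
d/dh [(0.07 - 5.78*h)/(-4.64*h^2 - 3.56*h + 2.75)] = (-26.8192*h^2 + 0.6496*h - 15.6458)/(21.5296*h^4 + 33.0368*h^3 - 12.8464*h^2 - 19.58*h + 7.5625)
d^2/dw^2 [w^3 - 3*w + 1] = 6*w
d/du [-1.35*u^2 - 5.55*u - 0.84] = -2.7*u - 5.55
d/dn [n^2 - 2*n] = 2*n - 2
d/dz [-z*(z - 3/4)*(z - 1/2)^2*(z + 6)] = -5*z^4 - 17*z^3 + 57*z^2/2 - 93*z/8 + 9/8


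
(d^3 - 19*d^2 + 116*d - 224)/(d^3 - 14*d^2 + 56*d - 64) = (d - 7)/(d - 2)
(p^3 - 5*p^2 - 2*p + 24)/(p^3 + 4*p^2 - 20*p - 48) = (p - 3)/(p + 6)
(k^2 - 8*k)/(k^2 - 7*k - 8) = k/(k + 1)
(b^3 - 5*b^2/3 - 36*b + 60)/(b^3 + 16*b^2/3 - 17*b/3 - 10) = (b - 6)/(b + 1)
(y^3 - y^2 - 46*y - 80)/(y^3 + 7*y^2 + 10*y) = (y - 8)/y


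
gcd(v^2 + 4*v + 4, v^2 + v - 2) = v + 2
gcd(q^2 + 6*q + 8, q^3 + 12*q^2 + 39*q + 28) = q + 4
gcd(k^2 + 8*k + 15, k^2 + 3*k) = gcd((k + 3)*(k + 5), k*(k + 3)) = k + 3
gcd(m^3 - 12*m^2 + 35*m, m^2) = m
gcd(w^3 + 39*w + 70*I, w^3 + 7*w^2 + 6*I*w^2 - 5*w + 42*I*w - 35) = w + 5*I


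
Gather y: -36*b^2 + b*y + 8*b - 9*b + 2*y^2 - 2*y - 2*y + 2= -36*b^2 - b + 2*y^2 + y*(b - 4) + 2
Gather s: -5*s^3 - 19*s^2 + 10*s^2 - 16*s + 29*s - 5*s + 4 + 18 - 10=-5*s^3 - 9*s^2 + 8*s + 12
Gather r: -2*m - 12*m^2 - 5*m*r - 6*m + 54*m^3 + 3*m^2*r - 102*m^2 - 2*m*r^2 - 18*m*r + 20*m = 54*m^3 - 114*m^2 - 2*m*r^2 + 12*m + r*(3*m^2 - 23*m)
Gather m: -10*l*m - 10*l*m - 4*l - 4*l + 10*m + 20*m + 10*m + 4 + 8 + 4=-8*l + m*(40 - 20*l) + 16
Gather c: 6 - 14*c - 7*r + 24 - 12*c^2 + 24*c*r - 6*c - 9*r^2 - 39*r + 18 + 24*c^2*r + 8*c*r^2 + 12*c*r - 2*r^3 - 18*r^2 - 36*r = c^2*(24*r - 12) + c*(8*r^2 + 36*r - 20) - 2*r^3 - 27*r^2 - 82*r + 48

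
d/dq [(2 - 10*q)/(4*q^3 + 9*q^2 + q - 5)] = 2*(40*q^3 + 33*q^2 - 18*q + 24)/(16*q^6 + 72*q^5 + 89*q^4 - 22*q^3 - 89*q^2 - 10*q + 25)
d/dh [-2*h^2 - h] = -4*h - 1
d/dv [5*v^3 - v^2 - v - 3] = 15*v^2 - 2*v - 1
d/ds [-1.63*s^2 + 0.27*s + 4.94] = 0.27 - 3.26*s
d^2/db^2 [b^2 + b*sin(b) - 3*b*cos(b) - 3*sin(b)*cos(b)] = -b*sin(b) + 3*b*cos(b) + 6*sin(b) + 6*sin(2*b) + 2*cos(b) + 2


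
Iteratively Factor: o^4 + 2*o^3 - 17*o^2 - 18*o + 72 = (o + 3)*(o^3 - o^2 - 14*o + 24) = (o - 2)*(o + 3)*(o^2 + o - 12) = (o - 3)*(o - 2)*(o + 3)*(o + 4)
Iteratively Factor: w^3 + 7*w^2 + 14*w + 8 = (w + 4)*(w^2 + 3*w + 2) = (w + 1)*(w + 4)*(w + 2)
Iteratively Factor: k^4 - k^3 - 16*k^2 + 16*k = (k)*(k^3 - k^2 - 16*k + 16) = k*(k + 4)*(k^2 - 5*k + 4) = k*(k - 4)*(k + 4)*(k - 1)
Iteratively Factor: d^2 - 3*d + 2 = (d - 1)*(d - 2)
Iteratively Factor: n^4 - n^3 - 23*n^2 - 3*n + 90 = (n - 2)*(n^3 + n^2 - 21*n - 45) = (n - 2)*(n + 3)*(n^2 - 2*n - 15) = (n - 5)*(n - 2)*(n + 3)*(n + 3)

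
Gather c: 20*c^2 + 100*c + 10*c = 20*c^2 + 110*c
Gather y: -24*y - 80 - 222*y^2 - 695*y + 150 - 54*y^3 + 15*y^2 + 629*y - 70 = -54*y^3 - 207*y^2 - 90*y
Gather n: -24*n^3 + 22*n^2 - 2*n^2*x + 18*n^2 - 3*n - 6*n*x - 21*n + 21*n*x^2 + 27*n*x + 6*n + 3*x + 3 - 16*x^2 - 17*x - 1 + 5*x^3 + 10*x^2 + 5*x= -24*n^3 + n^2*(40 - 2*x) + n*(21*x^2 + 21*x - 18) + 5*x^3 - 6*x^2 - 9*x + 2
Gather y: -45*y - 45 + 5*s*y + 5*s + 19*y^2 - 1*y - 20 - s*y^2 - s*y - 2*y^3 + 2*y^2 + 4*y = 5*s - 2*y^3 + y^2*(21 - s) + y*(4*s - 42) - 65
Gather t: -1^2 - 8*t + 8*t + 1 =0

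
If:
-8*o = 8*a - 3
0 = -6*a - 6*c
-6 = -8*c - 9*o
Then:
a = -21/136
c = 21/136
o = 9/17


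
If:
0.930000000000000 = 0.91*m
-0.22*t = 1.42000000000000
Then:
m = 1.02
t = -6.45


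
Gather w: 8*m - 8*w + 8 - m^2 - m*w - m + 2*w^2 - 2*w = -m^2 + 7*m + 2*w^2 + w*(-m - 10) + 8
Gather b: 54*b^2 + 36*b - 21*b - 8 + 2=54*b^2 + 15*b - 6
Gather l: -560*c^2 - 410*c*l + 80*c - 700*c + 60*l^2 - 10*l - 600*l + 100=-560*c^2 - 620*c + 60*l^2 + l*(-410*c - 610) + 100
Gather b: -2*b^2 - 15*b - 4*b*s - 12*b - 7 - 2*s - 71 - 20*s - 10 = -2*b^2 + b*(-4*s - 27) - 22*s - 88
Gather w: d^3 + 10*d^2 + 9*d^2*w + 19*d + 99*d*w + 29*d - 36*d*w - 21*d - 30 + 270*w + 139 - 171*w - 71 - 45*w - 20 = d^3 + 10*d^2 + 27*d + w*(9*d^2 + 63*d + 54) + 18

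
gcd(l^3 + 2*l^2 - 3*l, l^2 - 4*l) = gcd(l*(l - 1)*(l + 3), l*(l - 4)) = l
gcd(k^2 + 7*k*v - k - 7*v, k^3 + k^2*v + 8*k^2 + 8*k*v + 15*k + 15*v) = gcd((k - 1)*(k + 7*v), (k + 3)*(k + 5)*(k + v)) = 1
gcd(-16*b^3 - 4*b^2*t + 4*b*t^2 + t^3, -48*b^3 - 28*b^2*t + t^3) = 8*b^2 + 6*b*t + t^2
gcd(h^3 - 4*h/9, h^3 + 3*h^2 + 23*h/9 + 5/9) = 1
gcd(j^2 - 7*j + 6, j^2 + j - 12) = 1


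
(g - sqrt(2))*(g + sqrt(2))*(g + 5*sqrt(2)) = g^3 + 5*sqrt(2)*g^2 - 2*g - 10*sqrt(2)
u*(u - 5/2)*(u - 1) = u^3 - 7*u^2/2 + 5*u/2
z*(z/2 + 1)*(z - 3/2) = z^3/2 + z^2/4 - 3*z/2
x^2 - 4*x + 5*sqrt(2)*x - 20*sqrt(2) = (x - 4)*(x + 5*sqrt(2))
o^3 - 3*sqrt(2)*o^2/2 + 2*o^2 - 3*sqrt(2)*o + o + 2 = (o + 2)*(o - sqrt(2))*(o - sqrt(2)/2)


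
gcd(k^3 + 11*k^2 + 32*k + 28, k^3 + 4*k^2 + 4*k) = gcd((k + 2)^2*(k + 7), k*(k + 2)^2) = k^2 + 4*k + 4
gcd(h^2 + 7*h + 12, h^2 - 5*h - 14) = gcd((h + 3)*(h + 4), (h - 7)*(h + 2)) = 1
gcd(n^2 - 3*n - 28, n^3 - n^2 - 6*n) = 1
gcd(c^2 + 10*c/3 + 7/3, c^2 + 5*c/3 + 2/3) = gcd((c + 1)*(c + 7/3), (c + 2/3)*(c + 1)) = c + 1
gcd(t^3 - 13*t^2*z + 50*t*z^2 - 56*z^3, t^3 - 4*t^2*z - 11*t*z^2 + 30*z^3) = -t + 2*z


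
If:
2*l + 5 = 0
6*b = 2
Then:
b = 1/3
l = -5/2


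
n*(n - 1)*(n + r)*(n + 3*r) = n^4 + 4*n^3*r - n^3 + 3*n^2*r^2 - 4*n^2*r - 3*n*r^2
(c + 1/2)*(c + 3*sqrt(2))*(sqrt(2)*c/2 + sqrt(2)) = sqrt(2)*c^3/2 + 5*sqrt(2)*c^2/4 + 3*c^2 + sqrt(2)*c/2 + 15*c/2 + 3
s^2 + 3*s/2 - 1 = (s - 1/2)*(s + 2)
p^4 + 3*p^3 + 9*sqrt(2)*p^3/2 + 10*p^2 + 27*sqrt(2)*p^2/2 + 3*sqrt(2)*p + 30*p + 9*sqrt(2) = (p + 3)*(p + sqrt(2)/2)*(p + sqrt(2))*(p + 3*sqrt(2))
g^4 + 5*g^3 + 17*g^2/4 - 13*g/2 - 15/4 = (g - 1)*(g + 1/2)*(g + 5/2)*(g + 3)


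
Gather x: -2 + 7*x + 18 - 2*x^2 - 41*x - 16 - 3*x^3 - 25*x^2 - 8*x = -3*x^3 - 27*x^2 - 42*x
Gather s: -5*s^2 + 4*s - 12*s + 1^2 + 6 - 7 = -5*s^2 - 8*s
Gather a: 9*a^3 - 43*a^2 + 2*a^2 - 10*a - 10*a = 9*a^3 - 41*a^2 - 20*a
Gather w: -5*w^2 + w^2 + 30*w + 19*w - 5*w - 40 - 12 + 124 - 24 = -4*w^2 + 44*w + 48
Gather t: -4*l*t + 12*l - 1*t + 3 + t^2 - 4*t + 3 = 12*l + t^2 + t*(-4*l - 5) + 6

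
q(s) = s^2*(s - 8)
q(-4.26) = -222.49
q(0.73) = -3.87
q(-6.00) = -504.00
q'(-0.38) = 6.51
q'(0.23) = -3.52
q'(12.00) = 240.00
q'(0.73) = -10.08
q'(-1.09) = 21.00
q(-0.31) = -0.80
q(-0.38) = -1.21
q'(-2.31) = 52.97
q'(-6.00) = 204.00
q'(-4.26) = 122.60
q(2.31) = -30.36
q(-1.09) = -10.80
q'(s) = s^2 + 2*s*(s - 8)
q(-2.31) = -55.02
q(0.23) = -0.41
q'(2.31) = -20.95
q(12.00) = 576.00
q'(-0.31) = 5.25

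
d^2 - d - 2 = (d - 2)*(d + 1)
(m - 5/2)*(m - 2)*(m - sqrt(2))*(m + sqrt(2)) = m^4 - 9*m^3/2 + 3*m^2 + 9*m - 10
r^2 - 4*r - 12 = (r - 6)*(r + 2)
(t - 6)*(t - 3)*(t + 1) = t^3 - 8*t^2 + 9*t + 18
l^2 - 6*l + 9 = (l - 3)^2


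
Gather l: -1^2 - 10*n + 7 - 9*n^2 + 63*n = -9*n^2 + 53*n + 6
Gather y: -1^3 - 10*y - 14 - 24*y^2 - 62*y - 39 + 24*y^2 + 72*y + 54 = 0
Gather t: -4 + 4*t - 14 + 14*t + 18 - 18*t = 0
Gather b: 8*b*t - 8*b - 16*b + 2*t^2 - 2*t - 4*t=b*(8*t - 24) + 2*t^2 - 6*t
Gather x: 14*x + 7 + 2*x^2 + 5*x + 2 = 2*x^2 + 19*x + 9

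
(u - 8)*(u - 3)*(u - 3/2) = u^3 - 25*u^2/2 + 81*u/2 - 36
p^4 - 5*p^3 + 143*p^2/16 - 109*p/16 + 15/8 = (p - 2)*(p - 5/4)*(p - 1)*(p - 3/4)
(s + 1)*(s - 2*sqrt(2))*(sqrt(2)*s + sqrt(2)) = sqrt(2)*s^3 - 4*s^2 + 2*sqrt(2)*s^2 - 8*s + sqrt(2)*s - 4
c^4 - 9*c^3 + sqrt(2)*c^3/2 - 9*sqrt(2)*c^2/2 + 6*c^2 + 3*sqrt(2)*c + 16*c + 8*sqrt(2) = (c - 8)*(c - 2)*(sqrt(2)*c/2 + sqrt(2)/2)*(sqrt(2)*c + 1)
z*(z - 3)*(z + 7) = z^3 + 4*z^2 - 21*z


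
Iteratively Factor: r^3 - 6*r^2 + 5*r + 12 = (r - 4)*(r^2 - 2*r - 3) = (r - 4)*(r + 1)*(r - 3)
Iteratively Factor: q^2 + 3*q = (q + 3)*(q)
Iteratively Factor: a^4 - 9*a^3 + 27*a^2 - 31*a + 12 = (a - 1)*(a^3 - 8*a^2 + 19*a - 12) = (a - 1)^2*(a^2 - 7*a + 12) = (a - 3)*(a - 1)^2*(a - 4)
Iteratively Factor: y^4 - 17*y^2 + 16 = (y - 1)*(y^3 + y^2 - 16*y - 16) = (y - 1)*(y + 4)*(y^2 - 3*y - 4) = (y - 1)*(y + 1)*(y + 4)*(y - 4)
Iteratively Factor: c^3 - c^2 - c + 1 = (c + 1)*(c^2 - 2*c + 1) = (c - 1)*(c + 1)*(c - 1)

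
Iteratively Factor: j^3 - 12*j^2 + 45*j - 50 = (j - 5)*(j^2 - 7*j + 10) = (j - 5)*(j - 2)*(j - 5)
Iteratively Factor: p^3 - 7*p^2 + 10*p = (p - 5)*(p^2 - 2*p) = (p - 5)*(p - 2)*(p)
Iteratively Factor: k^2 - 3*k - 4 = (k + 1)*(k - 4)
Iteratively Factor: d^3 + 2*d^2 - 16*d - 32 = (d + 2)*(d^2 - 16) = (d + 2)*(d + 4)*(d - 4)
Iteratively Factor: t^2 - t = (t - 1)*(t)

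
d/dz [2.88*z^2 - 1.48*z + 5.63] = 5.76*z - 1.48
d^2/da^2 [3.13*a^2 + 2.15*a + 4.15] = 6.26000000000000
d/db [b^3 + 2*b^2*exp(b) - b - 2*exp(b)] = 2*b^2*exp(b) + 3*b^2 + 4*b*exp(b) - 2*exp(b) - 1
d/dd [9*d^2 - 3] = 18*d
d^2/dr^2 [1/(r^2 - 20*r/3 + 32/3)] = 6*(-9*r^2 + 60*r + 4*(3*r - 10)^2 - 96)/(3*r^2 - 20*r + 32)^3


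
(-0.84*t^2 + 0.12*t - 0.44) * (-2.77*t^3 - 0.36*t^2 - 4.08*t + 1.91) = 2.3268*t^5 - 0.03*t^4 + 4.6028*t^3 - 1.9356*t^2 + 2.0244*t - 0.8404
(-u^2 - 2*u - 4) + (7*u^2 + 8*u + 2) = 6*u^2 + 6*u - 2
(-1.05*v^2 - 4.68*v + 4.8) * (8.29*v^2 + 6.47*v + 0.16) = -8.7045*v^4 - 45.5907*v^3 + 9.3444*v^2 + 30.3072*v + 0.768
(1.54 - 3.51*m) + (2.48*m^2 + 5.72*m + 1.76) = 2.48*m^2 + 2.21*m + 3.3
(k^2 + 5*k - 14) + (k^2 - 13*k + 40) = 2*k^2 - 8*k + 26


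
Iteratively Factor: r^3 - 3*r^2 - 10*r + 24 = (r - 4)*(r^2 + r - 6) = (r - 4)*(r - 2)*(r + 3)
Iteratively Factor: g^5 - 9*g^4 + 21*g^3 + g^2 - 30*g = (g)*(g^4 - 9*g^3 + 21*g^2 + g - 30) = g*(g - 2)*(g^3 - 7*g^2 + 7*g + 15) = g*(g - 3)*(g - 2)*(g^2 - 4*g - 5) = g*(g - 3)*(g - 2)*(g + 1)*(g - 5)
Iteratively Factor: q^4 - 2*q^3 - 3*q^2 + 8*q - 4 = (q - 1)*(q^3 - q^2 - 4*q + 4) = (q - 1)^2*(q^2 - 4) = (q - 1)^2*(q + 2)*(q - 2)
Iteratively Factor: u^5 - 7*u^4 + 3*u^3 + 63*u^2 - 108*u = (u + 3)*(u^4 - 10*u^3 + 33*u^2 - 36*u) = u*(u + 3)*(u^3 - 10*u^2 + 33*u - 36) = u*(u - 3)*(u + 3)*(u^2 - 7*u + 12) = u*(u - 4)*(u - 3)*(u + 3)*(u - 3)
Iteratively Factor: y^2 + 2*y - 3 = (y + 3)*(y - 1)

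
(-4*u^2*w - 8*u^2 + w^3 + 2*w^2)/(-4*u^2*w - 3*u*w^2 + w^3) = (4*u^2*w + 8*u^2 - w^3 - 2*w^2)/(w*(4*u^2 + 3*u*w - w^2))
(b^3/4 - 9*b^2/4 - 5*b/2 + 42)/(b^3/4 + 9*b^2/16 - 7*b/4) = 4*(b^2 - 13*b + 42)/(b*(4*b - 7))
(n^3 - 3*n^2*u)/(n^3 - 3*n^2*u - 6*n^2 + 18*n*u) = n/(n - 6)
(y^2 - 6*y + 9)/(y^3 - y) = (y^2 - 6*y + 9)/(y^3 - y)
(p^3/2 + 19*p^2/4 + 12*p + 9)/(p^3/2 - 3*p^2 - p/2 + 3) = (p^3 + 19*p^2/2 + 24*p + 18)/(p^3 - 6*p^2 - p + 6)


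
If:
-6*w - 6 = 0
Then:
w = -1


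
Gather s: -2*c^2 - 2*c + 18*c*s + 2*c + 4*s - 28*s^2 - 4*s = -2*c^2 + 18*c*s - 28*s^2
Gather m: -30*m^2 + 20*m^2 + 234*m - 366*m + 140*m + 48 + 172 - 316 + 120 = -10*m^2 + 8*m + 24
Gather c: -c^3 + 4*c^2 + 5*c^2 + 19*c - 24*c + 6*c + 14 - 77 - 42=-c^3 + 9*c^2 + c - 105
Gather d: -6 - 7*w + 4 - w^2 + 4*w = -w^2 - 3*w - 2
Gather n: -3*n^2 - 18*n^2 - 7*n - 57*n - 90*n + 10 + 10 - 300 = -21*n^2 - 154*n - 280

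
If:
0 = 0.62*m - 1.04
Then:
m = 1.68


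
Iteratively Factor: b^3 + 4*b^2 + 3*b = (b + 1)*(b^2 + 3*b) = b*(b + 1)*(b + 3)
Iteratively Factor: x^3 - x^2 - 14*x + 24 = (x + 4)*(x^2 - 5*x + 6) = (x - 3)*(x + 4)*(x - 2)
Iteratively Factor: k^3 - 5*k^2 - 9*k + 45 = (k - 5)*(k^2 - 9) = (k - 5)*(k - 3)*(k + 3)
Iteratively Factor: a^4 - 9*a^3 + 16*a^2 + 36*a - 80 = (a - 5)*(a^3 - 4*a^2 - 4*a + 16) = (a - 5)*(a + 2)*(a^2 - 6*a + 8) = (a - 5)*(a - 2)*(a + 2)*(a - 4)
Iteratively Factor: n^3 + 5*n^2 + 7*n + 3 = (n + 1)*(n^2 + 4*n + 3) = (n + 1)^2*(n + 3)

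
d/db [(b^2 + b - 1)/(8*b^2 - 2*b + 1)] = (-10*b^2 + 18*b - 1)/(64*b^4 - 32*b^3 + 20*b^2 - 4*b + 1)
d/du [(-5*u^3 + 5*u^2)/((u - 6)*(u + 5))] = 5*u*(-u^3 + 2*u^2 + 89*u - 60)/(u^4 - 2*u^3 - 59*u^2 + 60*u + 900)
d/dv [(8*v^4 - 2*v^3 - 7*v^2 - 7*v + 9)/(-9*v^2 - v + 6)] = (-144*v^5 - 6*v^4 + 196*v^3 - 92*v^2 + 78*v - 33)/(81*v^4 + 18*v^3 - 107*v^2 - 12*v + 36)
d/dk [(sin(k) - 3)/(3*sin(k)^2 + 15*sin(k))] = (-cos(k) + 6/tan(k) + 15*cos(k)/sin(k)^2)/(3*(sin(k) + 5)^2)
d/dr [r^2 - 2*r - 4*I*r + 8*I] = 2*r - 2 - 4*I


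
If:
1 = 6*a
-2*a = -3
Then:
No Solution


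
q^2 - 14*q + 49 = (q - 7)^2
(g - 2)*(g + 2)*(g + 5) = g^3 + 5*g^2 - 4*g - 20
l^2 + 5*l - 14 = (l - 2)*(l + 7)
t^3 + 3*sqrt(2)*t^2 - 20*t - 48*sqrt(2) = (t - 3*sqrt(2))*(t + 2*sqrt(2))*(t + 4*sqrt(2))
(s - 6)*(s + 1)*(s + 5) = s^3 - 31*s - 30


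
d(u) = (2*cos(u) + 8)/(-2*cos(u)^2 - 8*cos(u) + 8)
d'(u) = (-4*sin(u)*cos(u) - 8*sin(u))*(2*cos(u) + 8)/(-2*cos(u)^2 - 8*cos(u) + 8)^2 - 2*sin(u)/(-2*cos(u)^2 - 8*cos(u) + 8)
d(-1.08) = 2.36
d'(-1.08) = 5.91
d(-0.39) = -8.87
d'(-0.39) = 34.86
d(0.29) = -6.60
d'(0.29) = -14.48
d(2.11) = 0.60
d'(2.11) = -0.41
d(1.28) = 1.55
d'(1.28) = -2.79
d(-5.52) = 8.04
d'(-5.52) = -52.72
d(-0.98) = 3.12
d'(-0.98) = 9.63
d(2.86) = 0.44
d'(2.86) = -0.08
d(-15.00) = 0.50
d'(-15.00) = 0.23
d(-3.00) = 0.43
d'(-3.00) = 0.04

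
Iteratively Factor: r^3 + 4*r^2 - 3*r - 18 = (r + 3)*(r^2 + r - 6) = (r + 3)^2*(r - 2)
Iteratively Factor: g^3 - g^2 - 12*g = (g - 4)*(g^2 + 3*g) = g*(g - 4)*(g + 3)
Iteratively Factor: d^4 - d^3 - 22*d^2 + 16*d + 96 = (d + 4)*(d^3 - 5*d^2 - 2*d + 24) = (d - 4)*(d + 4)*(d^2 - d - 6) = (d - 4)*(d - 3)*(d + 4)*(d + 2)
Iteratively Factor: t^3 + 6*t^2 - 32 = (t - 2)*(t^2 + 8*t + 16) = (t - 2)*(t + 4)*(t + 4)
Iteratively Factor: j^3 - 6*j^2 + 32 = (j + 2)*(j^2 - 8*j + 16) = (j - 4)*(j + 2)*(j - 4)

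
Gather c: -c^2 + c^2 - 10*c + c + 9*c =0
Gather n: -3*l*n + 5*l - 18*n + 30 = 5*l + n*(-3*l - 18) + 30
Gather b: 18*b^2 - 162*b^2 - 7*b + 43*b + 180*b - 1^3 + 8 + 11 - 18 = -144*b^2 + 216*b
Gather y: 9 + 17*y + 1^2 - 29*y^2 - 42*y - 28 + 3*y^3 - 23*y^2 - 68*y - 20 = 3*y^3 - 52*y^2 - 93*y - 38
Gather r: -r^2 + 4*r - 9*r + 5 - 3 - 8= -r^2 - 5*r - 6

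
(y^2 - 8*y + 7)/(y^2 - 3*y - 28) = (y - 1)/(y + 4)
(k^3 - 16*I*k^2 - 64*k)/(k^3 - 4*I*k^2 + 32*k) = (k - 8*I)/(k + 4*I)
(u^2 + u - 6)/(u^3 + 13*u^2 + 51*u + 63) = (u - 2)/(u^2 + 10*u + 21)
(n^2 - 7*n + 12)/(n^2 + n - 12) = (n - 4)/(n + 4)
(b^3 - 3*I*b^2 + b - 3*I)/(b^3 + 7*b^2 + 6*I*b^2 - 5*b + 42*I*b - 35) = (b^2 - 4*I*b - 3)/(b^2 + b*(7 + 5*I) + 35*I)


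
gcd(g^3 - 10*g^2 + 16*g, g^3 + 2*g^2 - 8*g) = g^2 - 2*g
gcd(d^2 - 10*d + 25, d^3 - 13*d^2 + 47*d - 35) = d - 5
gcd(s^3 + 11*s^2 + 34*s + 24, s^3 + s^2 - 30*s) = s + 6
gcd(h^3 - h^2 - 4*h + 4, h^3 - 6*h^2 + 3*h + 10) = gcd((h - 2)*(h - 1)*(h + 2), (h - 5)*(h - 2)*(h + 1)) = h - 2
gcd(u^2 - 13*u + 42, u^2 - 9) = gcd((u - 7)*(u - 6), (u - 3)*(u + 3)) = 1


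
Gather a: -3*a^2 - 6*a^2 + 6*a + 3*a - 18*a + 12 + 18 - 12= -9*a^2 - 9*a + 18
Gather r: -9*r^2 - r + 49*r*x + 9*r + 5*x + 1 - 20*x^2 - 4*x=-9*r^2 + r*(49*x + 8) - 20*x^2 + x + 1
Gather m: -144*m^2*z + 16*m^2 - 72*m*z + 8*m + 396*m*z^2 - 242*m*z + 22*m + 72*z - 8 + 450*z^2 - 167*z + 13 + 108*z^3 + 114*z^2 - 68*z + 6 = m^2*(16 - 144*z) + m*(396*z^2 - 314*z + 30) + 108*z^3 + 564*z^2 - 163*z + 11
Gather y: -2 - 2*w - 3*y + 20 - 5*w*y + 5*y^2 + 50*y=-2*w + 5*y^2 + y*(47 - 5*w) + 18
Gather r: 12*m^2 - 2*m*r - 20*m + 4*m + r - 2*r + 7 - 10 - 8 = 12*m^2 - 16*m + r*(-2*m - 1) - 11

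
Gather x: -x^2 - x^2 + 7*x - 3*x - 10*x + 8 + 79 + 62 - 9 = -2*x^2 - 6*x + 140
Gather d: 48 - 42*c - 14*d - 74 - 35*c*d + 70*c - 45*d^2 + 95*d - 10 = 28*c - 45*d^2 + d*(81 - 35*c) - 36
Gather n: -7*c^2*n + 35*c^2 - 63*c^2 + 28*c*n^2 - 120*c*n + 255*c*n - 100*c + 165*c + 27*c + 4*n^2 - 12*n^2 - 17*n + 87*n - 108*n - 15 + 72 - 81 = -28*c^2 + 92*c + n^2*(28*c - 8) + n*(-7*c^2 + 135*c - 38) - 24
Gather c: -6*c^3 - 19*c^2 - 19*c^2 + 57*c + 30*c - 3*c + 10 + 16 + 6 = -6*c^3 - 38*c^2 + 84*c + 32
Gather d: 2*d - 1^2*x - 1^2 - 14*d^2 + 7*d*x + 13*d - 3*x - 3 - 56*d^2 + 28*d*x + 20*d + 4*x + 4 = -70*d^2 + d*(35*x + 35)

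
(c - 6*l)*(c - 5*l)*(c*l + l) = c^3*l - 11*c^2*l^2 + c^2*l + 30*c*l^3 - 11*c*l^2 + 30*l^3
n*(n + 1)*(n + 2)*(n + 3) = n^4 + 6*n^3 + 11*n^2 + 6*n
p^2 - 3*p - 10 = (p - 5)*(p + 2)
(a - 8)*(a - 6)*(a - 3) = a^3 - 17*a^2 + 90*a - 144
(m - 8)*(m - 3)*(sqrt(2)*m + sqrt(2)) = sqrt(2)*m^3 - 10*sqrt(2)*m^2 + 13*sqrt(2)*m + 24*sqrt(2)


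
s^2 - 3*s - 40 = (s - 8)*(s + 5)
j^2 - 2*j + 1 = (j - 1)^2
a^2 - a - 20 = (a - 5)*(a + 4)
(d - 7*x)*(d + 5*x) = d^2 - 2*d*x - 35*x^2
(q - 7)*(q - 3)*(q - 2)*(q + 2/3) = q^4 - 34*q^3/3 + 33*q^2 - 44*q/3 - 28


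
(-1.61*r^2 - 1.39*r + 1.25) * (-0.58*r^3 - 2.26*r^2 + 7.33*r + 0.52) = 0.9338*r^5 + 4.4448*r^4 - 9.3849*r^3 - 13.8509*r^2 + 8.4397*r + 0.65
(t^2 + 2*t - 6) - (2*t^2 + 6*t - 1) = -t^2 - 4*t - 5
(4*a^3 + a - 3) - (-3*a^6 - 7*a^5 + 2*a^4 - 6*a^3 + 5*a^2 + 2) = 3*a^6 + 7*a^5 - 2*a^4 + 10*a^3 - 5*a^2 + a - 5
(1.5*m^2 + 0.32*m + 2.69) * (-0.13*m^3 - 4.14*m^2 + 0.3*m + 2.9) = -0.195*m^5 - 6.2516*m^4 - 1.2245*m^3 - 6.6906*m^2 + 1.735*m + 7.801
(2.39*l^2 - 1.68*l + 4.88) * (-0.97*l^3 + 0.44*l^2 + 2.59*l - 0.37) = -2.3183*l^5 + 2.6812*l^4 + 0.7173*l^3 - 3.0883*l^2 + 13.2608*l - 1.8056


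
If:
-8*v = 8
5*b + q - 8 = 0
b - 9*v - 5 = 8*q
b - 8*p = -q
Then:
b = 60/41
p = 11/41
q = 28/41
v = -1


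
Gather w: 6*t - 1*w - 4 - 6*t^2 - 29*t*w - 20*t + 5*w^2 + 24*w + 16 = -6*t^2 - 14*t + 5*w^2 + w*(23 - 29*t) + 12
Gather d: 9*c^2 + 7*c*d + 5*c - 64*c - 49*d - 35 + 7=9*c^2 - 59*c + d*(7*c - 49) - 28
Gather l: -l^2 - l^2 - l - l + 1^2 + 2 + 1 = -2*l^2 - 2*l + 4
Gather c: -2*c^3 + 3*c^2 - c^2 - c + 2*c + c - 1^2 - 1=-2*c^3 + 2*c^2 + 2*c - 2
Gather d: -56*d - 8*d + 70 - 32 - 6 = 32 - 64*d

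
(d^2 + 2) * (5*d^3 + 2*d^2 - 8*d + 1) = 5*d^5 + 2*d^4 + 2*d^3 + 5*d^2 - 16*d + 2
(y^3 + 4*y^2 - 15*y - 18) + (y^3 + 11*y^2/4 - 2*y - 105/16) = 2*y^3 + 27*y^2/4 - 17*y - 393/16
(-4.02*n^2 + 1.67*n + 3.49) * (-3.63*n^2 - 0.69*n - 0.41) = 14.5926*n^4 - 3.2883*n^3 - 12.1728*n^2 - 3.0928*n - 1.4309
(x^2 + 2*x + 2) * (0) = 0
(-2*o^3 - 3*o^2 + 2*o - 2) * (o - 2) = -2*o^4 + o^3 + 8*o^2 - 6*o + 4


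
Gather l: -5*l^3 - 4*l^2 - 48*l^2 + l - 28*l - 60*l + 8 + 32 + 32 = -5*l^3 - 52*l^2 - 87*l + 72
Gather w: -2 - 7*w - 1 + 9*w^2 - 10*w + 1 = 9*w^2 - 17*w - 2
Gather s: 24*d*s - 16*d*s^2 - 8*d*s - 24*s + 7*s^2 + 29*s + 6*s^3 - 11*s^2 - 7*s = 6*s^3 + s^2*(-16*d - 4) + s*(16*d - 2)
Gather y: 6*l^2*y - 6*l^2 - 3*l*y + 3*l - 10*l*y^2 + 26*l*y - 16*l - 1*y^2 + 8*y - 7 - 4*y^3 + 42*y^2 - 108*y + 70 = -6*l^2 - 13*l - 4*y^3 + y^2*(41 - 10*l) + y*(6*l^2 + 23*l - 100) + 63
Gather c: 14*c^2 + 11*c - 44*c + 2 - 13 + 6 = 14*c^2 - 33*c - 5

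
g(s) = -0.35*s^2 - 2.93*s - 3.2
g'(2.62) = -4.76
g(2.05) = -10.68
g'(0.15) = -3.04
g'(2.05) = -4.36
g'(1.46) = -3.95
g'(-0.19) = -2.80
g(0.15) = -3.65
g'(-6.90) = 1.90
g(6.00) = -33.38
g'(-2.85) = -0.94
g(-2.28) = 1.66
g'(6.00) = -7.13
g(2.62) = -13.28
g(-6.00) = 1.78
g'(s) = -0.7*s - 2.93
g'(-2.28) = -1.33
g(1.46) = -8.22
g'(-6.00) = 1.27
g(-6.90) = 0.35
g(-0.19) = -2.66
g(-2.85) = 2.31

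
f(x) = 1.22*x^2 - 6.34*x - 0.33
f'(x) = 2.44*x - 6.34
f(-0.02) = -0.20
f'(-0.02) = -6.39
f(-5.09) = 63.55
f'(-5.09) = -18.76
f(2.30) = -8.46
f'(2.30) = -0.73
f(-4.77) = 57.67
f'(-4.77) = -17.98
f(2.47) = -8.55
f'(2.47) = -0.31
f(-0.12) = 0.45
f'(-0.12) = -6.63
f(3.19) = -8.14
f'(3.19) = 1.44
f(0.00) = -0.33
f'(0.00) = -6.34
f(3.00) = -8.37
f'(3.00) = 0.98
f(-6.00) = 81.63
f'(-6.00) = -20.98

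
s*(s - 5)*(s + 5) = s^3 - 25*s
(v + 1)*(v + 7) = v^2 + 8*v + 7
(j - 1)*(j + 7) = j^2 + 6*j - 7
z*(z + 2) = z^2 + 2*z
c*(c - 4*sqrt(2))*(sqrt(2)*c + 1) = sqrt(2)*c^3 - 7*c^2 - 4*sqrt(2)*c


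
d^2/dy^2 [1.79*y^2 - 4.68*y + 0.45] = 3.58000000000000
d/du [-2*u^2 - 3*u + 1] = -4*u - 3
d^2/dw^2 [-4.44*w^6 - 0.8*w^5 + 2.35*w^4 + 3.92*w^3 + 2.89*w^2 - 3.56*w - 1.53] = -133.2*w^4 - 16.0*w^3 + 28.2*w^2 + 23.52*w + 5.78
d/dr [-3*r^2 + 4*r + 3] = 4 - 6*r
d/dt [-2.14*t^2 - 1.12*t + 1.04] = -4.28*t - 1.12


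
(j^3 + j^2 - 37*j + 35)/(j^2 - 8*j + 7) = (j^2 + 2*j - 35)/(j - 7)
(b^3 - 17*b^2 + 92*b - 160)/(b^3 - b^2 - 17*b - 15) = (b^2 - 12*b + 32)/(b^2 + 4*b + 3)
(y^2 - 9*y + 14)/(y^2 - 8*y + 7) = (y - 2)/(y - 1)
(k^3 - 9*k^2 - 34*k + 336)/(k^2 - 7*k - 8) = (k^2 - k - 42)/(k + 1)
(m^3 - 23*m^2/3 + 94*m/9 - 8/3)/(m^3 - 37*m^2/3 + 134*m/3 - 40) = (m - 1/3)/(m - 5)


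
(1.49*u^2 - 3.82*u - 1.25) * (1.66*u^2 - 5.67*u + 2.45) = 2.4734*u^4 - 14.7895*u^3 + 23.2349*u^2 - 2.2715*u - 3.0625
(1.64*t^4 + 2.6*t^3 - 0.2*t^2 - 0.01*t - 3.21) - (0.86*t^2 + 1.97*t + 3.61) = 1.64*t^4 + 2.6*t^3 - 1.06*t^2 - 1.98*t - 6.82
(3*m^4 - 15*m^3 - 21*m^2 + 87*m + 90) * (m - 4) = 3*m^5 - 27*m^4 + 39*m^3 + 171*m^2 - 258*m - 360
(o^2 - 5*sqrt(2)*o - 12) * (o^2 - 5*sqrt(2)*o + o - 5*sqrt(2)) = o^4 - 10*sqrt(2)*o^3 + o^3 - 10*sqrt(2)*o^2 + 38*o^2 + 38*o + 60*sqrt(2)*o + 60*sqrt(2)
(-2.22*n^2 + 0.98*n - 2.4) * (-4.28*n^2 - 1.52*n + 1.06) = 9.5016*n^4 - 0.819999999999999*n^3 + 6.4292*n^2 + 4.6868*n - 2.544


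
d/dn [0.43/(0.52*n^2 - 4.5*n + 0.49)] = (1.935 - 0.4472*n)/(0.52*n^2 - 4.5*n + 0.49)^2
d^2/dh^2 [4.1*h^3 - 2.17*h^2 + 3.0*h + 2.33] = 24.6*h - 4.34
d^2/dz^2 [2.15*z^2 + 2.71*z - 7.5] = 4.30000000000000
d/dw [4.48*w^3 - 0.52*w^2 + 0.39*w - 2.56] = 13.44*w^2 - 1.04*w + 0.39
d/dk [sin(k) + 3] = cos(k)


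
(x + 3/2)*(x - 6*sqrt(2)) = x^2 - 6*sqrt(2)*x + 3*x/2 - 9*sqrt(2)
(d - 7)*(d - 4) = d^2 - 11*d + 28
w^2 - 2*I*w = w*(w - 2*I)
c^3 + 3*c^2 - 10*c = c*(c - 2)*(c + 5)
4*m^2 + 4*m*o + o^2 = (2*m + o)^2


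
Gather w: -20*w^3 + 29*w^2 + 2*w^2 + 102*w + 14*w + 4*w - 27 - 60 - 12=-20*w^3 + 31*w^2 + 120*w - 99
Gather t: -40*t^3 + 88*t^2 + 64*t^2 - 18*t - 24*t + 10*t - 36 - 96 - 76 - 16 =-40*t^3 + 152*t^2 - 32*t - 224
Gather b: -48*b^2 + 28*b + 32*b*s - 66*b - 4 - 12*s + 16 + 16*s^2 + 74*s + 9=-48*b^2 + b*(32*s - 38) + 16*s^2 + 62*s + 21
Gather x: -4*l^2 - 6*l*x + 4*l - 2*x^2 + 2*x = -4*l^2 + 4*l - 2*x^2 + x*(2 - 6*l)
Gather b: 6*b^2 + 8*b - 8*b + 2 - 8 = 6*b^2 - 6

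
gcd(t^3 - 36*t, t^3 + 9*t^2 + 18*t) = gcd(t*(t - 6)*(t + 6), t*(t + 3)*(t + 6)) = t^2 + 6*t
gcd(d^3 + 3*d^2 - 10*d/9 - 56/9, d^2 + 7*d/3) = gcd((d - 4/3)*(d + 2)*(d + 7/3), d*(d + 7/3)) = d + 7/3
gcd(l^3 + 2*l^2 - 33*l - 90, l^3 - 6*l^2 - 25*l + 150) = l^2 - l - 30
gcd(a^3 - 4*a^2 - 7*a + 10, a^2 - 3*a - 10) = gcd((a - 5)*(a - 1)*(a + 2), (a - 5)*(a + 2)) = a^2 - 3*a - 10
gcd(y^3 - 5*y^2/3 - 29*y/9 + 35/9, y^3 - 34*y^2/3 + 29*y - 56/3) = y^2 - 10*y/3 + 7/3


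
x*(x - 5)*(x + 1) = x^3 - 4*x^2 - 5*x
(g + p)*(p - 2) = g*p - 2*g + p^2 - 2*p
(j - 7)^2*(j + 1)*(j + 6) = j^4 - 7*j^3 - 43*j^2 + 259*j + 294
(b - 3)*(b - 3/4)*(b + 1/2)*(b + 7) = b^4 + 15*b^3/4 - 179*b^2/8 + 15*b/4 + 63/8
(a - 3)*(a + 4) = a^2 + a - 12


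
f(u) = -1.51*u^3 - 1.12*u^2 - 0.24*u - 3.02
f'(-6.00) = -149.88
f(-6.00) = 284.26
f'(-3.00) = -34.29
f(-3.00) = 28.39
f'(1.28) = -10.53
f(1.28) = -8.33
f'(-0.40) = -0.07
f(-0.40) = -3.01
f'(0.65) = -3.61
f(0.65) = -4.06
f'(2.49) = -33.90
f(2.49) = -33.87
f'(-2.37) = -20.38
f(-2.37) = 11.36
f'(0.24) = -1.04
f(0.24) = -3.16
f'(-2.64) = -25.90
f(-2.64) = 17.59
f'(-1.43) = -6.30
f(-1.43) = -0.55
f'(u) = -4.53*u^2 - 2.24*u - 0.24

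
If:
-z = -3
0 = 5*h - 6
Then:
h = 6/5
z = 3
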